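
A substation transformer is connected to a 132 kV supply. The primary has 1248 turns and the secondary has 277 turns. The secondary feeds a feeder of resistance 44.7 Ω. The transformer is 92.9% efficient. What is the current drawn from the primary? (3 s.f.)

V_s = 132000 × 277/1248 = 29298 V.
I_s = V_s/R = 29298/44.7 = 655.44 A.
P_out = V_s I_s = 29298 × 655.44 = 1.9203×10^7 W.
P_in = P_out/η = 1.9203×10^7/0.929 = 2.0671×10^7 W.
I_p = P_in/V_p = 2.0671×10^7/132000 = 157 A.

I_p ≈ 157 A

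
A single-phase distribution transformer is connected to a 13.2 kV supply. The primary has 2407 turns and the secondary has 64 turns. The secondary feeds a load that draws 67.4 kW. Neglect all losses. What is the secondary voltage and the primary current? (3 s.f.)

V_s ≈ 351 V, I_p ≈ 5.11 A

V_s = V_p × N_s/N_p = 13200 × 64/2407 = 350.98 V.
I_s = P/V_s = 67400/350.98 = 192.04 A.
I_p = I_s × N_s/N_p = 192.04 × 64/2407 = 5.11 A.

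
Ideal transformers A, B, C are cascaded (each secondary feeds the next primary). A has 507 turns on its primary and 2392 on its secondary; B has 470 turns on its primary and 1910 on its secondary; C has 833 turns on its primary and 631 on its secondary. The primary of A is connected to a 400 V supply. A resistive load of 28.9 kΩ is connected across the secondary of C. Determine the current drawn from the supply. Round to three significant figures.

I_supply ≈ 2.92 A

After A: V = 400.00 × 2392/507 = 1887.2 V.
After B: V = 1887.2 × 1910/470 = 7669.2 V.
After C: V = 7669.2 × 631/833 = 5809.4 V.
I_load = 5809.4/28900 = 0.20102 A, so P_out = 5809.4 × 0.20102 = 1167.8 W.
All ideal ⇒ P_in = P_out, so I_supply = 1167.8/400 = 2.92 A.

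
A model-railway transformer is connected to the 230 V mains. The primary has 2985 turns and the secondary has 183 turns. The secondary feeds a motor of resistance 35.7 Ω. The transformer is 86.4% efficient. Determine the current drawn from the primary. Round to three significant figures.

V_s = 230 × 183/2985 = 14.101 V.
I_s = V_s/R = 14.101/35.7 = 0.39497 A.
P_out = V_s I_s = 14.101 × 0.39497 = 5.5693 W.
P_in = P_out/η = 5.5693/0.864 = 6.4460 W.
I_p = P_in/V_p = 6.4460/230 = 0.0280 A.

I_p ≈ 0.0280 A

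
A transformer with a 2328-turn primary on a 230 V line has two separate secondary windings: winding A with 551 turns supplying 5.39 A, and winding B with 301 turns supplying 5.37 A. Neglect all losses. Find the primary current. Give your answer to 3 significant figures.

I_p ≈ 1.97 A

V_A = 230 × 551/2328 = 54.437 V; V_B = 230 × 301/2328 = 29.738 V.
P_out = V_A I_A + V_B I_B = 54.437×5.39 + 29.738×5.37 = 293.42 + 159.69 = 453.11 W.
Ideal ⇒ P_in = P_out, so I_p = P_out/V_p = 453.11/230 = 1.97 A.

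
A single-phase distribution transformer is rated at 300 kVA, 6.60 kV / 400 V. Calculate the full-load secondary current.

I_s ≈ 750 A

I_s = S/V_s = 300000/400 = 750 A.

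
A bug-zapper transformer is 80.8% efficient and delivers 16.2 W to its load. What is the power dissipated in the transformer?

P_loss ≈ 3.85 W

P_in = P_out/η = 16.2/0.808 = 20.0495 W.
P_loss = P_in − P_out = 20.0495 − 16.2 = 3.85 W.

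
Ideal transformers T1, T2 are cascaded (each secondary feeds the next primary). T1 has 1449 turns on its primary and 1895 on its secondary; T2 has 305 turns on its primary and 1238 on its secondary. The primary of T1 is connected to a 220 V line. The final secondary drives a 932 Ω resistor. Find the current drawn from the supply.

I_supply ≈ 6.65 A

After T1: V = 220.00 × 1895/1449 = 287.72 V.
After T2: V = 287.72 × 1238/305 = 1167.8 V.
I_load = 1167.8/932 = 1.2531 A, so P_out = 1167.8 × 1.2531 = 1463.4 W.
All ideal ⇒ P_in = P_out, so I_supply = 1463.4/220 = 6.65 A.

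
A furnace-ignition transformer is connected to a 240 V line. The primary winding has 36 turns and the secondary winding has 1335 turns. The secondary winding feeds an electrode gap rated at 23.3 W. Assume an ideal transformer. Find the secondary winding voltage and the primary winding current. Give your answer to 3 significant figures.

V_s ≈ 8900 V, I_p ≈ 0.0971 A

V_s = V_p × N_s/N_p = 240 × 1335/36 = 8900.0 V.
I_s = P/V_s = 23.3/8900.0 = 0.0026180 A.
I_p = I_s × N_s/N_p = 0.0026180 × 1335/36 = 0.0971 A.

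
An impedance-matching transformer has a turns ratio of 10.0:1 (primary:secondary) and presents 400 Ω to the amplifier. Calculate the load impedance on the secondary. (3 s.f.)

Z_s = Z_p/(N_p/N_s)² = 400/10.0² = 4.00 Ω.

Z_s ≈ 4.00 Ω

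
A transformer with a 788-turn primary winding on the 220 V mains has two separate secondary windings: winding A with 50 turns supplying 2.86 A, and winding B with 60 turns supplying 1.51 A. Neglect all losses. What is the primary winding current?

V_A = 220 × 50/788 = 13.959 V; V_B = 220 × 60/788 = 16.751 V.
P_out = V_A I_A + V_B I_B = 13.959×2.86 + 16.751×1.51 = 39.924 + 25.294 = 65.218 W.
Ideal ⇒ P_in = P_out, so I_p = P_out/V_p = 65.218/220 = 0.296 A.

I_p ≈ 0.296 A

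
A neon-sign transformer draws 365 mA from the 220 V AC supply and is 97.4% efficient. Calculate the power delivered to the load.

P_out ≈ 78.2 W

P_in = V_in I_in = 220 × 0.365 = 80.300 W.
P_out = η P_in = 0.974 × 80.300 = 78.2 W.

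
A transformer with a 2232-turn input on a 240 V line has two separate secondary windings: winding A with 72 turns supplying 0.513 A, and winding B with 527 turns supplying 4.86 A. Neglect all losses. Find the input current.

I_in ≈ 1.16 A

V_A = 240 × 72/2232 = 7.7419 V; V_B = 240 × 527/2232 = 56.667 V.
P_out = V_A I_A + V_B I_B = 7.7419×0.513 + 56.667×4.86 = 3.9716 + 275.40 = 279.37 W.
Ideal ⇒ P_in = P_out, so I_in = P_out/V_in = 279.37/240 = 1.16 A.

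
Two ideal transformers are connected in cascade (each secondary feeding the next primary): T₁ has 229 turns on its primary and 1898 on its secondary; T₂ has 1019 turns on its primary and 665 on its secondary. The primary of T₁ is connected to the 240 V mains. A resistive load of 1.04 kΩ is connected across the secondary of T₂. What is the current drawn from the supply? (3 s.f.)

After T₁: V = 240.00 × 1898/229 = 1989.2 V.
After T₂: V = 1989.2 × 665/1019 = 1298.1 V.
I_load = 1298.1/1040 = 1.2482 A, so P_out = 1298.1 × 1.2482 = 1620.3 W.
All ideal ⇒ P_in = P_out, so I_supply = 1620.3/240 = 6.75 A.

I_supply ≈ 6.75 A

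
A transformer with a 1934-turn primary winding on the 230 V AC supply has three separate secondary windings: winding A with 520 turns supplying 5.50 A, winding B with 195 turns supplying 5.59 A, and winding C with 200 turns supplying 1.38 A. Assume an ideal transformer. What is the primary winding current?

V_A = 230 × 520/1934 = 61.841 V; V_B = 230 × 195/1934 = 23.190 V; V_C = 230 × 200/1934 = 23.785 V.
P_out = V_A I_A + V_B I_B + V_C I_C = 61.841×5.50 + 23.190×5.59 + 23.785×1.38 = 340.12 + 129.63 + 32.823 = 502.58 W.
Ideal ⇒ P_in = P_out, so I_p = P_out/V_p = 502.58/230 = 2.19 A.

I_p ≈ 2.19 A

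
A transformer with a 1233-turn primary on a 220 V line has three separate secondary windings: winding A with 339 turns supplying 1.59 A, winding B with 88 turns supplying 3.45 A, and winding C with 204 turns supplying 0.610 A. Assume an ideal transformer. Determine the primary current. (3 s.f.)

V_A = 220 × 339/1233 = 60.487 V; V_B = 220 × 88/1233 = 15.702 V; V_C = 220 × 204/1233 = 36.399 V.
P_out = V_A I_A + V_B I_B + V_C I_C = 60.487×1.59 + 15.702×3.45 + 36.399×0.610 = 96.174 + 54.170 + 22.203 = 172.55 W.
Ideal ⇒ P_in = P_out, so I_p = P_out/V_p = 172.55/220 = 0.784 A.

I_p ≈ 0.784 A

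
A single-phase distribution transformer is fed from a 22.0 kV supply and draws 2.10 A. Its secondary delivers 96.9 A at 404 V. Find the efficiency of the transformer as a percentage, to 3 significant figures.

η ≈ 84.7%

P_in = 22000 × 2.10 = 46200.0 W.
P_out = 404 × 96.9 = 39147.6 W.
η = P_out/P_in = 39147.6/46200.0 = 0.847.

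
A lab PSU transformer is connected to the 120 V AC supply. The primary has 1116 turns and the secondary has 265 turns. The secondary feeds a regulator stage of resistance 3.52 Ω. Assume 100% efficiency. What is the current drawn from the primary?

I_p ≈ 1.92 A

V_s = V_p × N_s/N_p = 120 × 265/1116 = 28.495 V.
I_s = V_s/R = 28.495/3.52 = 8.0951 A.
For an ideal transformer I_p N_p = I_s N_s, so I_p = 8.0951 × 265/1116 = 1.92 A.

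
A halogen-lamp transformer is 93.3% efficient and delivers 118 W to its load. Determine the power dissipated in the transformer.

P_in = P_out/η = 118/0.933 = 126.474 W.
P_loss = P_in − P_out = 126.474 − 118 = 8.47 W.

P_loss ≈ 8.47 W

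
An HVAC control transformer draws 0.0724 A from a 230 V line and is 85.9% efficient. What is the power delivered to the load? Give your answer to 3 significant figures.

P_out ≈ 14.3 W

P_in = V_p I_p = 230 × 0.0724 = 16.652 W.
P_out = η P_in = 0.859 × 16.652 = 14.3 W.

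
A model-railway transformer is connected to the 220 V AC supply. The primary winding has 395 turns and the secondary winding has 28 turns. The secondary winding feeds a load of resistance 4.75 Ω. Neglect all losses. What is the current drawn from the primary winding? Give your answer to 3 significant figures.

I_p ≈ 0.233 A

V_s = V_p × N_s/N_p = 220 × 28/395 = 15.595 V.
I_s = V_s/R = 15.595/4.75 = 3.2831 A.
For an ideal transformer I_p N_p = I_s N_s, so I_p = 3.2831 × 28/395 = 0.233 A.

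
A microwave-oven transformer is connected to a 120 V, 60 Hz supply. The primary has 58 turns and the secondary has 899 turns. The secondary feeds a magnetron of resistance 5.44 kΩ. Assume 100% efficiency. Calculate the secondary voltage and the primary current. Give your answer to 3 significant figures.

V_s ≈ 1860 V, I_p ≈ 5.30 A

V_s = V_p × N_s/N_p = 120 × 899/58 = 1860.0 V.
I_s = V_s/R = 1860.0/5440 = 0.34191 A.
I_p = I_s × N_s/N_p = 0.34191 × 899/58 = 5.30 A.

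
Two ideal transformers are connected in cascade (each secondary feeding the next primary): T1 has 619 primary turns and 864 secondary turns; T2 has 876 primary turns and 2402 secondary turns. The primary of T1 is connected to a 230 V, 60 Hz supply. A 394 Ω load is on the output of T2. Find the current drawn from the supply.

I_supply ≈ 8.55 A

Secondary of T1: V = 230.00 × 864/619 = 321.03 V.
Secondary of T2: V = 321.03 × 2402/876 = 880.28 V.
I_load = 880.28/394 = 2.2342 A, so P_out = 880.28 × 2.2342 = 1966.7 W.
All ideal ⇒ P_in = P_out, so I_supply = 1966.7/230 = 8.55 A.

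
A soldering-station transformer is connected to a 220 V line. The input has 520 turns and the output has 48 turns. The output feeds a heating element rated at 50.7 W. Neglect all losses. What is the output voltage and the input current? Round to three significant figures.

V_out ≈ 20.3 V, I_in ≈ 0.230 A

V_out = V_in × N_out/N_in = 220 × 48/520 = 20.308 V.
I_out = P/V_out = 50.7/20.308 = 2.4966 A.
I_in = I_out × N_out/N_in = 2.4966 × 48/520 = 0.230 A.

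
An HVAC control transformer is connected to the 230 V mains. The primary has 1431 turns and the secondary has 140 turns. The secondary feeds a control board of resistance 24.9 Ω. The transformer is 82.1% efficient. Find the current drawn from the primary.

I_p ≈ 0.108 A

V_s = 230 × 140/1431 = 22.502 V.
I_s = V_s/R = 22.502/24.9 = 0.90368 A.
P_out = V_s I_s = 22.502 × 0.90368 = 20.334 W.
P_in = P_out/η = 20.334/0.821 = 24.768 W.
I_p = P_in/V_p = 24.768/230 = 0.108 A.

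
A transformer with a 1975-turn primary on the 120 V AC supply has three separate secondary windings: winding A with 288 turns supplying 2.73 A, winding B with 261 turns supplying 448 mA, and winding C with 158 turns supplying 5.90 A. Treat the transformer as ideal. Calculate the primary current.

I_p ≈ 0.929 A

V_A = 120 × 288/1975 = 17.499 V; V_B = 120 × 261/1975 = 15.858 V; V_C = 120 × 158/1975 = 9.6000 V.
P_out = V_A I_A + V_B I_B + V_C I_C = 17.499×2.73 + 15.858×0.448 + 9.6000×5.90 = 47.772 + 7.1045 + 56.640 = 111.52 W.
Ideal ⇒ P_in = P_out, so I_p = P_out/V_p = 111.52/120 = 0.929 A.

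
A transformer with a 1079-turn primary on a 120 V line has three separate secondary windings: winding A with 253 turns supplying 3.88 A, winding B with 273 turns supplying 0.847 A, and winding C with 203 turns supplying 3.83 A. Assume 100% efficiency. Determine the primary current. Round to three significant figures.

I_p ≈ 1.84 A

V_A = 120 × 253/1079 = 28.137 V; V_B = 120 × 273/1079 = 30.361 V; V_C = 120 × 203/1079 = 22.576 V.
P_out = V_A I_A + V_B I_B + V_C I_C = 28.137×3.88 + 30.361×0.847 + 22.576×3.83 = 109.17 + 25.716 + 86.468 = 221.36 W.
Ideal ⇒ P_in = P_out, so I_p = P_out/V_p = 221.36/120 = 1.84 A.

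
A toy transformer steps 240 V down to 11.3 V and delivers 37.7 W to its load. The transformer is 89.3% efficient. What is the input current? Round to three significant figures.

P_in = P_out/η = 37.7/0.893 = 42.217 W.
I_in = P_in/V_in = 42.217/240 = 0.176 A.

I_in ≈ 0.176 A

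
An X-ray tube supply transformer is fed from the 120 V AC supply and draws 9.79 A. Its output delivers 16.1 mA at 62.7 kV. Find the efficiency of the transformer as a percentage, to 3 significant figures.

η ≈ 85.9%

P_in = 120 × 9.79 = 1174.80 W.
P_out = 62700 × 0.0161 = 1009.47 W.
η = P_out/P_in = 1009.47/1174.80 = 0.859.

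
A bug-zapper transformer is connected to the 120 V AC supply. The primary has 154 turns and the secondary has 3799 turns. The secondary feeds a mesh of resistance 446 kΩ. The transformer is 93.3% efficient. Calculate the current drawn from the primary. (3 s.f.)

V_s = 120 × 3799/154 = 2960.3 V.
I_s = V_s/R = 2960.3/446000 = 0.0066374 A.
P_out = V_s I_s = 2960.3 × 0.0066374 = 19.648 W.
P_in = P_out/η = 19.648/0.933 = 21.059 W.
I_p = P_in/V_p = 21.059/120 = 0.175 A.

I_p ≈ 0.175 A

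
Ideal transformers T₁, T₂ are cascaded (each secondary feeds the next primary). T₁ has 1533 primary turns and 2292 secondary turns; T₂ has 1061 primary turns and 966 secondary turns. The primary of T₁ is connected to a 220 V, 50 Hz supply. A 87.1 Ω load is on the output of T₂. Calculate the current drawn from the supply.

Secondary of T₁: V = 220.00 × 2292/1533 = 328.92 V.
Secondary of T₂: V = 328.92 × 966/1061 = 299.47 V.
I_load = 299.47/87.1 = 3.4383 A, so P_out = 299.47 × 3.4383 = 1029.7 W.
All ideal ⇒ P_in = P_out, so I_supply = 1029.7/220 = 4.68 A.

I_supply ≈ 4.68 A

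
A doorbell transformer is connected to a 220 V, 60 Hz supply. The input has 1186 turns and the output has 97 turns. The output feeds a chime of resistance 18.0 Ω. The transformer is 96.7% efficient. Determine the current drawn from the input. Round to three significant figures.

V_out = 220 × 97/1186 = 17.993 V.
I_out = V_out/R = 17.993/18.0 = 0.99963 A.
P_out = V_out I_out = 17.993 × 0.99963 = 17.987 W.
P_in = P_out/η = 17.987/0.967 = 18.600 W.
I_in = P_in/V_in = 18.600/220 = 0.0845 A.

I_in ≈ 0.0845 A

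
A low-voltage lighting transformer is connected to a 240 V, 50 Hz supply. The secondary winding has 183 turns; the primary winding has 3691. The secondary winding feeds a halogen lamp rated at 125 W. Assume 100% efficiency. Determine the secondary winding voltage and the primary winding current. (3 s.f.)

V_s ≈ 11.9 V, I_p ≈ 0.521 A

V_s = V_p × N_s/N_p = 240 × 183/3691 = 11.899 V.
I_s = P/V_s = 125/11.899 = 10.505 A.
I_p = I_s × N_s/N_p = 10.505 × 183/3691 = 0.521 A.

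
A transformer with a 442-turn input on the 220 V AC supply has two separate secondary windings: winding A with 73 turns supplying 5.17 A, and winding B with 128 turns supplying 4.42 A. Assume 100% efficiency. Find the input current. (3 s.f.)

I_in ≈ 2.13 A

V_A = 220 × 73/442 = 36.335 V; V_B = 220 × 128/442 = 63.710 V.
P_out = V_A I_A + V_B I_B = 36.335×5.17 + 63.710×4.42 = 187.85 + 281.60 = 469.45 W.
Ideal ⇒ P_in = P_out, so I_in = P_out/V_in = 469.45/220 = 2.13 A.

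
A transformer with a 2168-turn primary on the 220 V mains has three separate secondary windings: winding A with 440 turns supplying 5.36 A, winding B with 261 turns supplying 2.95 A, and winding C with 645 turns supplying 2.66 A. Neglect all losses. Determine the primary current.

I_p ≈ 2.23 A

V_A = 220 × 440/2168 = 44.649 V; V_B = 220 × 261/2168 = 26.485 V; V_C = 220 × 645/2168 = 65.452 V.
P_out = V_A I_A + V_B I_B + V_C I_C = 44.649×5.36 + 26.485×2.95 + 65.452×2.66 = 239.32 + 78.131 + 174.10 = 491.55 W.
Ideal ⇒ P_in = P_out, so I_p = P_out/V_p = 491.55/220 = 2.23 A.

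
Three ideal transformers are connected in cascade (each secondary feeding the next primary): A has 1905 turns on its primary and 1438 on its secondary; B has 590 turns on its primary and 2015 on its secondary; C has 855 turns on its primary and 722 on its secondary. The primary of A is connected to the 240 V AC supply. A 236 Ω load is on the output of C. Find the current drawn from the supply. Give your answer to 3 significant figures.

I_supply ≈ 4.82 A

After A: V = 240.00 × 1438/1905 = 181.17 V.
After B: V = 181.17 × 2015/590 = 618.73 V.
After C: V = 618.73 × 722/855 = 522.48 V.
I_load = 522.48/236 = 2.2139 A, so P_out = 522.48 × 2.2139 = 1156.7 W.
All ideal ⇒ P_in = P_out, so I_supply = 1156.7/240 = 4.82 A.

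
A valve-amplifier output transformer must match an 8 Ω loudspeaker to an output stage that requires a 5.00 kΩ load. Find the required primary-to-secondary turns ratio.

Z_p/Z_s = (N_p/N_s)², so N_p/N_s = √(5000/8) = √625 = 25.0.

N_p/N_s ≈ 25.0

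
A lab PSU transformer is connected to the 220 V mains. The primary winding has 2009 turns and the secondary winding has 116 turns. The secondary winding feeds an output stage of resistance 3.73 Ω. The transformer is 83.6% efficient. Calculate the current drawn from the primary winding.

V_s = 220 × 116/2009 = 12.703 V.
I_s = V_s/R = 12.703/3.73 = 3.4056 A.
P_out = V_s I_s = 12.703 × 3.4056 = 43.261 W.
P_in = P_out/η = 43.261/0.836 = 51.747 W.
I_p = P_in/V_p = 51.747/220 = 0.235 A.

I_p ≈ 0.235 A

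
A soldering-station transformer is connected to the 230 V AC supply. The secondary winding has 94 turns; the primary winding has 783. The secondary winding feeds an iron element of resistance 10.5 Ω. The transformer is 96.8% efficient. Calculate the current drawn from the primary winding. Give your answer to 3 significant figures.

I_p ≈ 0.326 A

V_s = 230 × 94/783 = 27.612 V.
I_s = V_s/R = 27.612/10.5 = 2.6297 A.
P_out = V_s I_s = 27.612 × 2.6297 = 72.610 W.
P_in = P_out/η = 72.610/0.968 = 75.011 W.
I_p = P_in/V_p = 75.011/230 = 0.326 A.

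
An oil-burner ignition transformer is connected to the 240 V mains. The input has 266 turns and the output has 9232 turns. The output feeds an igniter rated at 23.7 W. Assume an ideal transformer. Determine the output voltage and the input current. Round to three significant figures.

V_out = V_in × N_out/N_in = 240 × 9232/266 = 8329.6 V.
I_out = P/V_out = 23.7/8329.6 = 0.0028453 A.
I_in = I_out × N_out/N_in = 0.0028453 × 9232/266 = 0.0987 A.

V_out ≈ 8330 V, I_in ≈ 0.0987 A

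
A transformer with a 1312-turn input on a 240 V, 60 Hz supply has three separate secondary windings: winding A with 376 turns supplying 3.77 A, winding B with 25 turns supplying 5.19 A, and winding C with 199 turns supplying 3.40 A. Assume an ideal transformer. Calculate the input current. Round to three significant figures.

V_A = 240 × 376/1312 = 68.780 V; V_B = 240 × 25/1312 = 4.5732 V; V_C = 240 × 199/1312 = 36.402 V.
P_out = V_A I_A + V_B I_B + V_C I_C = 68.780×3.77 + 4.5732×5.19 + 36.402×3.40 = 259.30 + 23.735 + 123.77 = 406.81 W.
Ideal ⇒ P_in = P_out, so I_in = P_out/V_in = 406.81/240 = 1.70 A.

I_in ≈ 1.70 A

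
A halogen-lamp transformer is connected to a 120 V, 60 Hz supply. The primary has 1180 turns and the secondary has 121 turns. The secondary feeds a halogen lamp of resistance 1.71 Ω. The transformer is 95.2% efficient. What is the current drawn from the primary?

I_p ≈ 0.775 A

V_s = 120 × 121/1180 = 12.305 V.
I_s = V_s/R = 12.305/1.71 = 7.1960 A.
P_out = V_s I_s = 12.305 × 7.1960 = 88.547 W.
P_in = P_out/η = 88.547/0.952 = 93.011 W.
I_p = P_in/V_p = 93.011/120 = 0.775 A.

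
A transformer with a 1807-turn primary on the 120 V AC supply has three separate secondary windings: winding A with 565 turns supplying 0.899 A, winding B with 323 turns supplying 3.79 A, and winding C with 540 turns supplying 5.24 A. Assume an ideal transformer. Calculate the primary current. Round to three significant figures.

I_p ≈ 2.52 A

V_A = 120 × 565/1807 = 37.521 V; V_B = 120 × 323/1807 = 21.450 V; V_C = 120 × 540/1807 = 35.861 V.
P_out = V_A I_A + V_B I_B + V_C I_C = 37.521×0.899 + 21.450×3.79 + 35.861×5.24 = 33.731 + 81.295 + 187.91 = 302.94 W.
Ideal ⇒ P_in = P_out, so I_p = P_out/V_p = 302.94/120 = 2.52 A.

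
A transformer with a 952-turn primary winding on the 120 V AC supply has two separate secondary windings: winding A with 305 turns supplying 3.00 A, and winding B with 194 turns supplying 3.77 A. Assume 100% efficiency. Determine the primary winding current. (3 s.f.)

I_p ≈ 1.73 A

V_A = 120 × 305/952 = 38.445 V; V_B = 120 × 194/952 = 24.454 V.
P_out = V_A I_A + V_B I_B = 38.445×3.00 + 24.454×3.77 = 115.34 + 92.191 = 207.53 W.
Ideal ⇒ P_in = P_out, so I_p = P_out/V_p = 207.53/120 = 1.73 A.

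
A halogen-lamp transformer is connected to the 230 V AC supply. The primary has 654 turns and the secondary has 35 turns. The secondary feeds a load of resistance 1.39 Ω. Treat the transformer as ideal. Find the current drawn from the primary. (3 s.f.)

I_p ≈ 0.474 A

V_s = V_p × N_s/N_p = 230 × 35/654 = 12.309 V.
I_s = V_s/R = 12.309/1.39 = 8.8553 A.
For an ideal transformer I_p N_p = I_s N_s, so I_p = 8.8553 × 35/654 = 0.474 A.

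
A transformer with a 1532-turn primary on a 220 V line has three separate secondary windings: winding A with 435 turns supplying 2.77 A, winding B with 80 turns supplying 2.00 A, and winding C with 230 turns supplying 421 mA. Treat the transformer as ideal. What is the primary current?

V_A = 220 × 435/1532 = 62.467 V; V_B = 220 × 80/1532 = 11.488 V; V_C = 220 × 230/1532 = 33.029 V.
P_out = V_A I_A + V_B I_B + V_C I_C = 62.467×2.77 + 11.488×2.00 + 33.029×0.421 = 173.03 + 22.977 + 13.905 = 209.92 W.
Ideal ⇒ P_in = P_out, so I_p = P_out/V_p = 209.92/220 = 0.954 A.

I_p ≈ 0.954 A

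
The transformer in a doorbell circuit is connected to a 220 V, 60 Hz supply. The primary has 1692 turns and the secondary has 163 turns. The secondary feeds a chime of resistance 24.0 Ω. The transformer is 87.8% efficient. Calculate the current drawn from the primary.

I_p ≈ 0.0969 A

V_s = 220 × 163/1692 = 21.194 V.
I_s = V_s/R = 21.194/24.0 = 0.88308 A.
P_out = V_s I_s = 21.194 × 0.88308 = 18.716 W.
P_in = P_out/η = 18.716/0.878 = 21.316 W.
I_p = P_in/V_p = 21.316/220 = 0.0969 A.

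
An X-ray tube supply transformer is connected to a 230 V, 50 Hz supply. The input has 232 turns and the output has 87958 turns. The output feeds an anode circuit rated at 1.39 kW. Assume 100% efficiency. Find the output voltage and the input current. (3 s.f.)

V_out ≈ 87200 V, I_in ≈ 6.04 A

V_out = V_in × N_out/N_in = 230 × 87958/232 = 87200 V.
I_out = P/V_out = 1390/87200 = 0.015940 A.
I_in = I_out × N_out/N_in = 0.015940 × 87958/232 = 6.04 A.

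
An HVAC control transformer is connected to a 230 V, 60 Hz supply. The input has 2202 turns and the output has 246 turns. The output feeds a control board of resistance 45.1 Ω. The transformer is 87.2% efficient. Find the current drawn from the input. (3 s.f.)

I_in ≈ 0.0730 A

V_out = 230 × 246/2202 = 25.695 V.
I_out = V_out/R = 25.695/45.1 = 0.56973 A.
P_out = V_out I_out = 25.695 × 0.56973 = 14.639 W.
P_in = P_out/η = 14.639/0.872 = 16.788 W.
I_in = P_in/V_in = 16.788/230 = 0.0730 A.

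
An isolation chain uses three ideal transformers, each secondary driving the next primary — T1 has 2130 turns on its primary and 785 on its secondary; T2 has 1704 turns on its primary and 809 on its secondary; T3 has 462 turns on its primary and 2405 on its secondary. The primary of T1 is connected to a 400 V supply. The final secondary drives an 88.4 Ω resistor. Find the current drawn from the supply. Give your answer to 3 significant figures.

I_supply ≈ 3.75 A

After T1: V = 400.00 × 785/2130 = 147.42 V.
After T2: V = 147.42 × 809/1704 = 69.989 V.
After T3: V = 69.989 × 2405/462 = 364.34 V.
I_load = 364.34/88.4 = 4.1214 A, so P_out = 364.34 × 4.1214 = 1501.6 W.
All ideal ⇒ P_in = P_out, so I_supply = 1501.6/400 = 3.75 A.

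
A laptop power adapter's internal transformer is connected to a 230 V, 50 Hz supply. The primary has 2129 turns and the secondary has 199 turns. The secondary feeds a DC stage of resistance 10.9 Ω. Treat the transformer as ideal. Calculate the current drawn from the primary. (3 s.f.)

I_p ≈ 0.184 A

V_s = V_p × N_s/N_p = 230 × 199/2129 = 21.498 V.
I_s = V_s/R = 21.498/10.9 = 1.9723 A.
For an ideal transformer I_p N_p = I_s N_s, so I_p = 1.9723 × 199/2129 = 0.184 A.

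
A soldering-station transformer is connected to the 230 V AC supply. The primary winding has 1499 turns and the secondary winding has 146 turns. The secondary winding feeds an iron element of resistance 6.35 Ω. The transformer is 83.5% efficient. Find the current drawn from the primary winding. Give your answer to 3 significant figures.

I_p ≈ 0.412 A

V_s = 230 × 146/1499 = 22.402 V.
I_s = V_s/R = 22.402/6.35 = 3.5278 A.
P_out = V_s I_s = 22.402 × 3.5278 = 79.029 W.
P_in = P_out/η = 79.029/0.835 = 94.645 W.
I_p = P_in/V_p = 94.645/230 = 0.412 A.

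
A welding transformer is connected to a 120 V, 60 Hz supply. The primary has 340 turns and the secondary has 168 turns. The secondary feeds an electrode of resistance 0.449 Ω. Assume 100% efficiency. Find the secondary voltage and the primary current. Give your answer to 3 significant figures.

V_s = V_p × N_s/N_p = 120 × 168/340 = 59.294 V.
I_s = V_s/R = 59.294/0.449 = 132.06 A.
I_p = I_s × N_s/N_p = 132.06 × 168/340 = 65.3 A.

V_s ≈ 59.3 V, I_p ≈ 65.3 A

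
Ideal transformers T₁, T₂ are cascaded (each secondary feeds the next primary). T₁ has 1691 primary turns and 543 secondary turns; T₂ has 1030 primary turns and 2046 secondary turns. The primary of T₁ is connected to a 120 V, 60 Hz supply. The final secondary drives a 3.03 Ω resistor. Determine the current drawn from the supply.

Secondary of T₁: V = 120.00 × 543/1691 = 38.533 V.
Secondary of T₂: V = 38.533 × 2046/1030 = 76.543 V.
I_load = 76.543/3.03 = 25.262 A, so P_out = 76.543 × 25.262 = 1933.6 W.
All ideal ⇒ P_in = P_out, so I_supply = 1933.6/120 = 16.1 A.

I_supply ≈ 16.1 A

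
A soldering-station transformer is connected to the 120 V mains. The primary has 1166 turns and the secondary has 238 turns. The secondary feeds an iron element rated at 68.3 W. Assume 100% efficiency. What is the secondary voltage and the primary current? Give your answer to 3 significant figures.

V_s = V_p × N_s/N_p = 120 × 238/1166 = 24.494 V.
I_s = P/V_s = 68.3/24.494 = 2.7884 A.
I_p = I_s × N_s/N_p = 2.7884 × 238/1166 = 0.569 A.

V_s ≈ 24.5 V, I_p ≈ 0.569 A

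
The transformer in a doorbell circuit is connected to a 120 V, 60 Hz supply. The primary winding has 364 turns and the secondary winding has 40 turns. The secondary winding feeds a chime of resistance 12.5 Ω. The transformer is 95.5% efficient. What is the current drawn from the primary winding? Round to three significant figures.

I_p ≈ 0.121 A

V_s = 120 × 40/364 = 13.187 V.
I_s = V_s/R = 13.187/12.5 = 1.0549 A.
P_out = V_s I_s = 13.187 × 1.0549 = 13.911 W.
P_in = P_out/η = 13.911/0.955 = 14.567 W.
I_p = P_in/V_p = 14.567/120 = 0.121 A.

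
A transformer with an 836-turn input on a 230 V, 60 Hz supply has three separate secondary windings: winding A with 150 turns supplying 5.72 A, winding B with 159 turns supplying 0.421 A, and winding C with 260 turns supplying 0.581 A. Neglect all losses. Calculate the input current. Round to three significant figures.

I_in ≈ 1.29 A

V_A = 230 × 150/836 = 41.268 V; V_B = 230 × 159/836 = 43.744 V; V_C = 230 × 260/836 = 71.531 V.
P_out = V_A I_A + V_B I_B + V_C I_C = 41.268×5.72 + 43.744×0.421 + 71.531×0.581 = 236.05 + 18.416 + 41.560 = 296.03 W.
Ideal ⇒ P_in = P_out, so I_in = P_out/V_in = 296.03/230 = 1.29 A.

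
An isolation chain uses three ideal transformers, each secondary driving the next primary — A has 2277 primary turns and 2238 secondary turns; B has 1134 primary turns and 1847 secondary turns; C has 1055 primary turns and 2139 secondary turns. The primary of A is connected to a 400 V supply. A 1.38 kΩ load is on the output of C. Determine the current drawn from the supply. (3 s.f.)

I_supply ≈ 3.05 A

Secondary of A: V = 400.00 × 2238/2277 = 393.15 V.
Secondary of B: V = 393.15 × 1847/1134 = 640.34 V.
Secondary of C: V = 640.34 × 2139/1055 = 1298.3 V.
I_load = 1298.3/1380 = 0.94078 A, so P_out = 1298.3 × 0.94078 = 1221.4 W.
All ideal ⇒ P_in = P_out, so I_supply = 1221.4/400 = 3.05 A.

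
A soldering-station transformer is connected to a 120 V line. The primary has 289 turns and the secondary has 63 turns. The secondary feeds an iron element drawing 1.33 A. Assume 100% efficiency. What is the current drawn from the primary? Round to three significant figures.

I_p ≈ 0.290 A

For an ideal transformer I_p N_p = I_s N_s, so I_p = 1.33 × 63/289 = 0.290 A.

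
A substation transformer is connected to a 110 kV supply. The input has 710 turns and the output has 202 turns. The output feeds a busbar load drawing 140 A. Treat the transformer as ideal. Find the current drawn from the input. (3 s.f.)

I_in ≈ 39.8 A

For an ideal transformer I_in N_in = I_out N_out, so I_in = 140 × 202/710 = 39.8 A.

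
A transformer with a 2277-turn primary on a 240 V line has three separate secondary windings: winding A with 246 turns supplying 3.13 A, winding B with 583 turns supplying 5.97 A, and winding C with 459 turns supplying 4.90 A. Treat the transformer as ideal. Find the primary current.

I_p ≈ 2.85 A

V_A = 240 × 246/2277 = 25.929 V; V_B = 240 × 583/2277 = 61.449 V; V_C = 240 × 459/2277 = 48.379 V.
P_out = V_A I_A + V_B I_B + V_C I_C = 25.929×3.13 + 61.449×5.97 + 48.379×4.90 = 81.157 + 366.85 + 237.06 = 685.07 W.
Ideal ⇒ P_in = P_out, so I_p = P_out/V_p = 685.07/240 = 2.85 A.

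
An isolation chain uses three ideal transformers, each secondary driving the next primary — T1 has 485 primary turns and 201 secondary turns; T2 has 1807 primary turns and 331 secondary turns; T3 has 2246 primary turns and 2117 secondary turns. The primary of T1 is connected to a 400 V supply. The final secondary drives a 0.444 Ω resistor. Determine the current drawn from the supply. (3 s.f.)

I_supply ≈ 4.61 A

After T1: V = 400.00 × 201/485 = 165.77 V.
After T2: V = 165.77 × 331/1807 = 30.366 V.
After T3: V = 30.366 × 2117/2246 = 28.622 V.
I_load = 28.622/0.444 = 64.463 A, so P_out = 28.622 × 64.463 = 1845.0 W.
All ideal ⇒ P_in = P_out, so I_supply = 1845.0/400 = 4.61 A.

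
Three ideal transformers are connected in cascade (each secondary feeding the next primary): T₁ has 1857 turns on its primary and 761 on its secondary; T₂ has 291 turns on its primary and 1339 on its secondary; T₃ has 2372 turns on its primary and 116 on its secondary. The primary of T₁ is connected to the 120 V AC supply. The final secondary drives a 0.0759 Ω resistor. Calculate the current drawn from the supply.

I_supply ≈ 13.4 A

After T₁: V = 120.00 × 761/1857 = 49.176 V.
After T₂: V = 49.176 × 1339/291 = 226.28 V.
After T₃: V = 226.28 × 116/2372 = 11.066 V.
I_load = 11.066/0.0759 = 145.80 A, so P_out = 11.066 × 145.80 = 1613.3 W.
All ideal ⇒ P_in = P_out, so I_supply = 1613.3/120 = 13.4 A.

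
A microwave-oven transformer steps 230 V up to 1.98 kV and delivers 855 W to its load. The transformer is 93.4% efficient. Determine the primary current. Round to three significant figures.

P_in = P_out/η = 855/0.934 = 915.42 W.
I_p = P_in/V_p = 915.42/230 = 3.98 A.

I_p ≈ 3.98 A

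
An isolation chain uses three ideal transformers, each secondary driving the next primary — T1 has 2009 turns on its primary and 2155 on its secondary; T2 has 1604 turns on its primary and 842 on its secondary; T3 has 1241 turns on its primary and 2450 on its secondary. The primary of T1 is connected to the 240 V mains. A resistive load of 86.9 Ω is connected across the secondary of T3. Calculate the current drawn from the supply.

After T1: V = 240.00 × 2155/2009 = 257.44 V.
After T2: V = 257.44 × 842/1604 = 135.14 V.
After T3: V = 135.14 × 2450/1241 = 266.80 V.
I_load = 266.80/86.9 = 3.0702 A, so P_out = 266.80 × 3.0702 = 819.11 W.
All ideal ⇒ P_in = P_out, so I_supply = 819.11/240 = 3.41 A.

I_supply ≈ 3.41 A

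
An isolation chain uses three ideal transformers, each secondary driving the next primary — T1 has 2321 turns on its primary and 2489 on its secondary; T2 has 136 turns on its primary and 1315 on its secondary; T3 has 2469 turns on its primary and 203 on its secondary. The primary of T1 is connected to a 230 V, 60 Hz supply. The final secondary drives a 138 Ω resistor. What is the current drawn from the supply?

Secondary of T1: V = 230.00 × 2489/2321 = 246.65 V.
Secondary of T2: V = 246.65 × 1315/136 = 2384.9 V.
Secondary of T3: V = 2384.9 × 203/2469 = 196.08 V.
I_load = 196.08/138 = 1.4209 A, so P_out = 196.08 × 1.4209 = 278.61 W.
All ideal ⇒ P_in = P_out, so I_supply = 278.61/230 = 1.21 A.

I_supply ≈ 1.21 A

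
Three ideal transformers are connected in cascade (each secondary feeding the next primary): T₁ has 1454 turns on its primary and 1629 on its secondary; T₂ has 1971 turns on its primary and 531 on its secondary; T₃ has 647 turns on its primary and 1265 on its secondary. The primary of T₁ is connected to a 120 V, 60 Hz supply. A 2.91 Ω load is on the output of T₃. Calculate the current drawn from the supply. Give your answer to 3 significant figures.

Secondary of T₁: V = 120.00 × 1629/1454 = 134.44 V.
Secondary of T₂: V = 134.44 × 531/1971 = 36.220 V.
Secondary of T₃: V = 36.220 × 1265/647 = 70.816 V.
I_load = 70.816/2.91 = 24.335 A, so P_out = 70.816 × 24.335 = 1723.3 W.
All ideal ⇒ P_in = P_out, so I_supply = 1723.3/120 = 14.4 A.

I_supply ≈ 14.4 A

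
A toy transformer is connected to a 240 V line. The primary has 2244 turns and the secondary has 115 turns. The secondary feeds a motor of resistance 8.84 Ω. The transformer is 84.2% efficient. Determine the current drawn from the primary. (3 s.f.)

V_s = 240 × 115/2244 = 12.299 V.
I_s = V_s/R = 12.299/8.84 = 1.3913 A.
P_out = V_s I_s = 12.299 × 1.3913 = 17.113 W.
P_in = P_out/η = 17.113/0.842 = 20.324 W.
I_p = P_in/V_p = 20.324/240 = 0.0847 A.

I_p ≈ 0.0847 A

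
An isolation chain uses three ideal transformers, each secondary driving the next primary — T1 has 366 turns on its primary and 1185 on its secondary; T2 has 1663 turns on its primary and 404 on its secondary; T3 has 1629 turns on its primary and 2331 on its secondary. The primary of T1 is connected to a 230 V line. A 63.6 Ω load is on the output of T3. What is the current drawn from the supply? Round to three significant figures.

I_supply ≈ 4.58 A

After T1: V = 230.00 × 1185/366 = 744.67 V.
After T2: V = 744.67 × 404/1663 = 180.91 V.
After T3: V = 180.91 × 2331/1629 = 258.87 V.
I_load = 258.87/63.6 = 4.0702 A, so P_out = 258.87 × 4.0702 = 1053.6 W.
All ideal ⇒ P_in = P_out, so I_supply = 1053.6/230 = 4.58 A.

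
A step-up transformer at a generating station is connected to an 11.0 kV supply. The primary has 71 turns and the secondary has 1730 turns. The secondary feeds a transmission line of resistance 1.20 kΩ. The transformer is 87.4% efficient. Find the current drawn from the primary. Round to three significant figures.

I_p ≈ 6230 A

V_s = 11000 × 1730/71 = 268030 V.
I_s = V_s/R = 268030/1200 = 223.36 A.
P_out = V_s I_s = 268030 × 223.36 = 5.9866×10^7 W.
P_in = P_out/η = 5.9866×10^7/0.874 = 6.8496×10^7 W.
I_p = P_in/V_p = 6.8496×10^7/11000 = 6230 A.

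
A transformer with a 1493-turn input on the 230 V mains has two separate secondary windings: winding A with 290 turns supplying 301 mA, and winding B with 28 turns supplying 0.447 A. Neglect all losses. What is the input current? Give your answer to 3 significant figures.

I_in ≈ 0.0668 A

V_A = 230 × 290/1493 = 44.675 V; V_B = 230 × 28/1493 = 4.3135 V.
P_out = V_A I_A + V_B I_B = 44.675×0.301 + 4.3135×0.447 = 13.447 + 1.9281 = 15.375 W.
Ideal ⇒ P_in = P_out, so I_in = P_out/V_in = 15.375/230 = 0.0668 A.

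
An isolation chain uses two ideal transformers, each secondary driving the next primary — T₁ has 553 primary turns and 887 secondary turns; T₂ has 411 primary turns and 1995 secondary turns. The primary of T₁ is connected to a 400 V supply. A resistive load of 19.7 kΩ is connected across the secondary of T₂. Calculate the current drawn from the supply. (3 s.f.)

I_supply ≈ 1.23 A

Secondary of T₁: V = 400.00 × 887/553 = 641.59 V.
Secondary of T₂: V = 641.59 × 1995/411 = 3114.3 V.
I_load = 3114.3/19700 = 0.15809 A, so P_out = 3114.3 × 0.15809 = 492.33 W.
All ideal ⇒ P_in = P_out, so I_supply = 492.33/400 = 1.23 A.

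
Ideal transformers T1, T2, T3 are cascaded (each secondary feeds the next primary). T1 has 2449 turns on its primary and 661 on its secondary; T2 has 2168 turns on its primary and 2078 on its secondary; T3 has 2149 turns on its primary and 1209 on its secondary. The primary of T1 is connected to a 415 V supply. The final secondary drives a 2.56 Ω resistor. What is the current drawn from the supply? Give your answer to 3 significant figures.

I_supply ≈ 3.43 A

Secondary of T1: V = 415.00 × 661/2449 = 112.01 V.
Secondary of T2: V = 112.01 × 2078/2168 = 107.36 V.
Secondary of T3: V = 107.36 × 1209/2149 = 60.400 V.
I_load = 60.400/2.56 = 23.594 A, so P_out = 60.400 × 23.594 = 1425.1 W.
All ideal ⇒ P_in = P_out, so I_supply = 1425.1/415 = 3.43 A.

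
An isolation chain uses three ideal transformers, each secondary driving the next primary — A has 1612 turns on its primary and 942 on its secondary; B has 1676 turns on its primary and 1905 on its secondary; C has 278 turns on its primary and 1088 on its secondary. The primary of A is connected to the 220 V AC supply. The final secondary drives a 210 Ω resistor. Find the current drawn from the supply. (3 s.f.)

Secondary of A: V = 220.00 × 942/1612 = 128.56 V.
Secondary of B: V = 128.56 × 1905/1676 = 146.13 V.
Secondary of C: V = 146.13 × 1088/278 = 571.89 V.
I_load = 571.89/210 = 2.7233 A, so P_out = 571.89 × 2.7233 = 1557.4 W.
All ideal ⇒ P_in = P_out, so I_supply = 1557.4/220 = 7.08 A.

I_supply ≈ 7.08 A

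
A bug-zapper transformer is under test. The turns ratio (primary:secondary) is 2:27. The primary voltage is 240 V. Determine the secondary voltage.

V_s ≈ 3240 V

V_s/V_p = N_s/N_p, so V_s = 240 × 27/2 = 3240 V.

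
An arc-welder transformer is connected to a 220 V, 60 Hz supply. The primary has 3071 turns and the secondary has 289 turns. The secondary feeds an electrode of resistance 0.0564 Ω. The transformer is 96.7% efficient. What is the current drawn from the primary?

I_p ≈ 35.7 A

V_s = 220 × 289/3071 = 20.703 V.
I_s = V_s/R = 20.703/0.0564 = 367.08 A.
P_out = V_s I_s = 20.703 × 367.08 = 7599.8 W.
P_in = P_out/η = 7599.8/0.967 = 7859.2 W.
I_p = P_in/V_p = 7859.2/220 = 35.7 A.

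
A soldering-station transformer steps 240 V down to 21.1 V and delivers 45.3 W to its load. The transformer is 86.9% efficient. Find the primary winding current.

I_p ≈ 0.217 A

P_in = P_out/η = 45.3/0.869 = 52.129 W.
I_p = P_in/V_p = 52.129/240 = 0.217 A.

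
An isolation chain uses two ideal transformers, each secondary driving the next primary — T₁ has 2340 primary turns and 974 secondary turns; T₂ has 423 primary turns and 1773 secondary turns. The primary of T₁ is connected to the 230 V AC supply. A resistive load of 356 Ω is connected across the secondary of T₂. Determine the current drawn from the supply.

I_supply ≈ 1.97 A

After T₁: V = 230.00 × 974/2340 = 95.735 V.
After T₂: V = 95.735 × 1773/423 = 401.27 V.
I_load = 401.27/356 = 1.1272 A, so P_out = 401.27 × 1.1272 = 452.30 W.
All ideal ⇒ P_in = P_out, so I_supply = 452.30/230 = 1.97 A.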